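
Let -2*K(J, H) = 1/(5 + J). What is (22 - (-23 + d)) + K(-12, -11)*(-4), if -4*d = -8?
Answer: 299/7 ≈ 42.714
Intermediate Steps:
d = 2 (d = -¼*(-8) = 2)
K(J, H) = -1/(2*(5 + J))
(22 - (-23 + d)) + K(-12, -11)*(-4) = (22 - (-23 + 2)) - 1/(10 + 2*(-12))*(-4) = (22 - 1*(-21)) - 1/(10 - 24)*(-4) = (22 + 21) - 1/(-14)*(-4) = 43 - 1*(-1/14)*(-4) = 43 + (1/14)*(-4) = 43 - 2/7 = 299/7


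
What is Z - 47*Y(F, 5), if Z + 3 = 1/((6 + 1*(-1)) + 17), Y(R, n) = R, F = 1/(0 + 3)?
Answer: -1229/66 ≈ -18.621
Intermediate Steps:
F = ⅓ (F = 1/3 = ⅓ ≈ 0.33333)
Z = -65/22 (Z = -3 + 1/((6 + 1*(-1)) + 17) = -3 + 1/((6 - 1) + 17) = -3 + 1/(5 + 17) = -3 + 1/22 = -65/22 ≈ -2.9545)
Z - 47*Y(F, 5) = -65/22 - 47*⅓ = -65/22 - 47/3 = -1229/66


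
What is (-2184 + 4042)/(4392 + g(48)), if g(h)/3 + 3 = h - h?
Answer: 1858/4383 ≈ 0.42391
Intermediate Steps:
g(h) = -9 (g(h) = -9 + 3*(h - h) = -9 + 3*0 = -9 + 0 = -9)
(-2184 + 4042)/(4392 + g(48)) = (-2184 + 4042)/(4392 - 9) = 1858/4383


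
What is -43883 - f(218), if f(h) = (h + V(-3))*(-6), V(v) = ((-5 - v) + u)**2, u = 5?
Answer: -42521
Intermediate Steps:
V(v) = v**2 (V(v) = ((-5 - v) + 5)**2 = (-v)**2 = v**2)
f(h) = -54 - 6*h (f(h) = (h + (-3)**2)*(-6) = (h + 9)*(-6) = (9 + h)*(-6) = -54 - 6*h)
-43883 - f(218) = -43883 - (-54 - 6*218) = -43883 - (-54 - 1308) = -43883 - 1*(-1362) = -43883 + 1362 = -42521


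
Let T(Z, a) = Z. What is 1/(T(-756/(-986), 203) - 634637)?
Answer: -493/312875663 ≈ -1.5757e-6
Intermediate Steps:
1/(T(-756/(-986), 203) - 634637) = 1/(-756/(-986) - 634637) = 1/(-756*(-1/986) - 634637) = 1/(378/493 - 634637) = 1/(-312875663/493) = -493/312875663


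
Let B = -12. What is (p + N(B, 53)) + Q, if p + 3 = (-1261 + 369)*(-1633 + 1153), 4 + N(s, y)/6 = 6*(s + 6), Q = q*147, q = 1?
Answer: 428064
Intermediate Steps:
Q = 147 (Q = 1*147 = 147)
N(s, y) = 192 + 36*s (N(s, y) = -24 + 6*(6*(s + 6)) = -24 + 6*(6*(6 + s)) = -24 + 6*(36 + 6*s) = -24 + (216 + 36*s) = 192 + 36*s)
p = 428157 (p = -3 + (-1261 + 369)*(-1633 + 1153) = -3 - 892*(-480) = -3 + 428160 = 428157)
(p + N(B, 53)) + Q = (428157 + (192 + 36*(-12))) + 147 = (428157 + (192 - 432)) + 147 = (428157 - 240) + 147 = 427917 + 147 = 428064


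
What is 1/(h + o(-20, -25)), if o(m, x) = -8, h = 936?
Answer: 1/928 ≈ 0.0010776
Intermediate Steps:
1/(h + o(-20, -25)) = 1/(936 - 8) = 1/928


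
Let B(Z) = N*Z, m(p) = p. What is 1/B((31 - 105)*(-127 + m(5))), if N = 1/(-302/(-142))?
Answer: 151/640988 ≈ 0.00023557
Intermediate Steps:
N = 71/151 (N = 1/(-302*(-1/142)) = 1/(151/71) = 71/151 ≈ 0.47020)
B(Z) = 71*Z/151
1/B((31 - 105)*(-127 + m(5))) = 1/(71*((31 - 105)*(-127 + 5))/151) = 1/(71*(-74*(-122))/151) = 1/((71/151)*9028) = 1/(640988/151) = 151/640988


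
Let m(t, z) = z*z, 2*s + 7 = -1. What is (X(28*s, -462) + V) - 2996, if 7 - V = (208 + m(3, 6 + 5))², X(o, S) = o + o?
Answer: -111454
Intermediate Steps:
s = -4 (s = -7/2 + (½)*(-1) = -7/2 - ½ = -4)
m(t, z) = z²
X(o, S) = 2*o
V = -108234 (V = 7 - (208 + (6 + 5)²)² = 7 - (208 + 11²)² = 7 - (208 + 121)² = 7 - 1*329² = 7 - 1*108241 = 7 - 108241 = -108234)
(X(28*s, -462) + V) - 2996 = (2*(28*(-4)) - 108234) - 2996 = (2*(-112) - 108234) - 2996 = (-224 - 108234) - 2996 = -108458 - 2996 = -111454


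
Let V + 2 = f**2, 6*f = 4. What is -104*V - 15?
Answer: 1321/9 ≈ 146.78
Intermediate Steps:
f = 2/3 (f = (1/6)*4 = 2/3 ≈ 0.66667)
V = -14/9 (V = -2 + (2/3)**2 = -2 + 4/9 = -14/9 ≈ -1.5556)
-104*V - 15 = -104*(-14/9) - 15 = 1456/9 - 15 = 1321/9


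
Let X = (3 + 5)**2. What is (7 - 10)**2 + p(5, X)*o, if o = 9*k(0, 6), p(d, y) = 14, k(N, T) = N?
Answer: 9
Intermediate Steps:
X = 64 (X = 8**2 = 64)
o = 0 (o = 9*0 = 0)
(7 - 10)**2 + p(5, X)*o = (7 - 10)**2 + 14*0 = (-3)**2 + 0 = 9 + 0 = 9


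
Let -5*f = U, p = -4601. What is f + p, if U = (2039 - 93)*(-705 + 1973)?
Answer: -2490533/5 ≈ -4.9811e+5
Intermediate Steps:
U = 2467528 (U = 1946*1268 = 2467528)
f = -2467528/5 (f = -⅕*2467528 = -2467528/5 ≈ -4.9351e+5)
f + p = -2467528/5 - 4601 = -2490533/5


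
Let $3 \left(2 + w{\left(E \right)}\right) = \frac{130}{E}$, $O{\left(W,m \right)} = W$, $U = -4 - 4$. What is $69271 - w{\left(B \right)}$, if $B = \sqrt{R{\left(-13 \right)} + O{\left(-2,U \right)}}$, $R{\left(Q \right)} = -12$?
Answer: $69273 + \frac{65 i \sqrt{14}}{21} \approx 69273.0 + 11.581 i$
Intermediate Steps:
$U = -8$ ($U = -4 - 4 = -8$)
$B = i \sqrt{14}$ ($B = \sqrt{-12 - 2} = \sqrt{-14} = i \sqrt{14} \approx 3.7417 i$)
$w{\left(E \right)} = -2 + \frac{130}{3 E}$ ($w{\left(E \right)} = -2 + \frac{130 \frac{1}{E}}{3} = -2 + \frac{130}{3 E}$)
$69271 - w{\left(B \right)} = 69271 - \left(-2 + \frac{130}{3 i \sqrt{14}}\right) = 69271 - \left(-2 + \frac{130 \left(- \frac{i \sqrt{14}}{14}\right)}{3}\right) = 69271 - \left(-2 - \frac{65 i \sqrt{14}}{21}\right) = 69271 + \left(2 + \frac{65 i \sqrt{14}}{21}\right) = 69273 + \frac{65 i \sqrt{14}}{21}$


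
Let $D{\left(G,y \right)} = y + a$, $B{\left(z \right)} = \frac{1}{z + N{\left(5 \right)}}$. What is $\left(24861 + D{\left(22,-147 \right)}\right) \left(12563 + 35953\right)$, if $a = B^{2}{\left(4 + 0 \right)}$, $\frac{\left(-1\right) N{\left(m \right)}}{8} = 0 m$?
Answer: $\frac{4796109825}{4} \approx 1.199 \cdot 10^{9}$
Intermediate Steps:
$N{\left(m \right)} = 0$ ($N{\left(m \right)} = - 8 \cdot 0 m = \left(-8\right) 0 = 0$)
$B{\left(z \right)} = \frac{1}{z}$ ($B{\left(z \right)} = \frac{1}{z + 0} = \frac{1}{z}$)
$a = \frac{1}{16}$ ($a = \left(\frac{1}{4 + 0}\right)^{2} = \left(\frac{1}{4}\right)^{2} = \frac{1}{16} \approx 0.0625$)
$D{\left(G,y \right)} = \frac{1}{16} + y$ ($D{\left(G,y \right)} = y + \frac{1}{16} = \frac{1}{16} + y$)
$\left(24861 + D{\left(22,-147 \right)}\right) \left(12563 + 35953\right) = \left(24861 + \left(\frac{1}{16} - 147\right)\right) \left(12563 + 35953\right) = \left(24861 - \frac{2351}{16}\right) 48516 = \frac{395425}{16} \cdot 48516 = \frac{4796109825}{4}$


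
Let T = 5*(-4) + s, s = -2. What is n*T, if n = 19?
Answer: -418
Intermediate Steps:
T = -22 (T = 5*(-4) - 2 = -20 - 2 = -22)
n*T = 19*(-22) = -418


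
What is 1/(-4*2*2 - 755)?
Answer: -1/771 ≈ -0.0012970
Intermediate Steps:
1/(-4*2*2 - 755) = 1/(-8*2 - 755) = 1/(-16 - 755) = 1/(-771) = -1/771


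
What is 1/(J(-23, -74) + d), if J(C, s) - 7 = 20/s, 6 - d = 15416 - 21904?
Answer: 37/240527 ≈ 0.00015383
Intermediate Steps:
d = 6494 (d = 6 - (15416 - 21904) = 6 - 1*(-6488) = 6 + 6488 = 6494)
J(C, s) = 7 + 20/s
1/(J(-23, -74) + d) = 1/((7 + 20/(-74)) + 6494) = 1/((7 + 20*(-1/74)) + 6494) = 1/((7 - 10/37) + 6494) = 1/(249/37 + 6494) = 1/(240527/37) = 37/240527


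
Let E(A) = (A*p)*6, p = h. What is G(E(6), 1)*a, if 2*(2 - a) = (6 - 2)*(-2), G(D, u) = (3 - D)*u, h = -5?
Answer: 1098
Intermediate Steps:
p = -5
E(A) = -30*A (E(A) = (A*(-5))*6 = -5*A*6 = -30*A)
G(D, u) = u*(3 - D)
a = 6 (a = 2 - (6 - 2)*(-2)/2 = 2 - 2*(-2) = 2 - ½*(-8) = 2 + 4 = 6)
G(E(6), 1)*a = (1*(3 - (-30)*6))*6 = (1*(3 - 1*(-180)))*6 = (1*(3 + 180))*6 = (1*183)*6 = 183*6 = 1098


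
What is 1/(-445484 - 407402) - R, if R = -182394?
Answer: 155561289083/852886 ≈ 1.8239e+5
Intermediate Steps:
1/(-445484 - 407402) - R = 1/(-445484 - 407402) - 1*(-182394) = 1/(-852886) + 182394 = -1/852886 + 182394 = 155561289083/852886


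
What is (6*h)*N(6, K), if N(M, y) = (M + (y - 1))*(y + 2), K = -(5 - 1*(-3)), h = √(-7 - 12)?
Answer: 108*I*√19 ≈ 470.76*I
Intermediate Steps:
h = I*√19 (h = √(-19) = I*√19 ≈ 4.3589*I)
K = -8 (K = -(5 + 3) = -1*8 = -8)
N(M, y) = (2 + y)*(-1 + M + y) (N(M, y) = (M + (-1 + y))*(2 + y) = (-1 + M + y)*(2 + y) = (2 + y)*(-1 + M + y))
(6*h)*N(6, K) = (6*(I*√19))*(-2 - 8 + (-8)² + 2*6 + 6*(-8)) = (6*I*√19)*(-2 - 8 + 64 + 12 - 48) = (6*I*√19)*18 = 108*I*√19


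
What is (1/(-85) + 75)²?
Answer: 40627876/7225 ≈ 5623.2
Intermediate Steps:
(1/(-85) + 75)² = (-1/85 + 75)² = (6374/85)² = 40627876/7225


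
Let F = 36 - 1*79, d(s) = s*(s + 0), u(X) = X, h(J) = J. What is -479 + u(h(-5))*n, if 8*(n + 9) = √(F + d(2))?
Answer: -434 - 5*I*√39/8 ≈ -434.0 - 3.9031*I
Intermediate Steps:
d(s) = s² (d(s) = s*s = s²)
F = -43 (F = 36 - 79 = -43)
n = -9 + I*√39/8 (n = -9 + √(-43 + 2²)/8 = -9 + √(-43 + 4)/8 = -9 + √(-39)/8 = -9 + (I*√39)/8 = -9 + I*√39/8 ≈ -9.0 + 0.78062*I)
-479 + u(h(-5))*n = -479 - 5*(-9 + I*√39/8) = -479 + (45 - 5*I*√39/8) = -434 - 5*I*√39/8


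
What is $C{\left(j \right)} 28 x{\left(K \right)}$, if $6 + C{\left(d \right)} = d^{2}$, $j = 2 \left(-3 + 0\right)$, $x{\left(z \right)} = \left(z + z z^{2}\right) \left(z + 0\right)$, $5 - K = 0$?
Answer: $546000$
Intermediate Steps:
$K = 5$ ($K = 5 - 0 = 5 + 0 = 5$)
$x{\left(z \right)} = z \left(z + z^{3}\right)$ ($x{\left(z \right)} = \left(z + z^{3}\right) z = z \left(z + z^{3}\right)$)
$j = -6$ ($j = 2 \left(-3\right) = -6$)
$C{\left(d \right)} = -6 + d^{2}$
$C{\left(j \right)} 28 x{\left(K \right)} = \left(-6 + \left(-6\right)^{2}\right) 28 \left(5^{2} + 5^{4}\right) = \left(-6 + 36\right) 28 \left(25 + 625\right) = 30 \cdot 28 \cdot 650 = 840 \cdot 650 = 546000$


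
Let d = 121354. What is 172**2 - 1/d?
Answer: 3590136735/121354 ≈ 29584.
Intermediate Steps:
172**2 - 1/d = 172**2 - 1/121354 = 29584 - 1*1/121354 = 29584 - 1/121354 = 3590136735/121354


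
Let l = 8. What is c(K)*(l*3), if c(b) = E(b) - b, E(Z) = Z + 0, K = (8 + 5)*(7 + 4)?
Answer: 0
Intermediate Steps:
K = 143 (K = 13*11 = 143)
E(Z) = Z
c(b) = 0 (c(b) = b - b = 0)
c(K)*(l*3) = 0*(8*3) = 0*24 = 0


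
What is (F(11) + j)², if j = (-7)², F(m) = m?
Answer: 3600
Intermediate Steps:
j = 49
(F(11) + j)² = (11 + 49)² = 60² = 3600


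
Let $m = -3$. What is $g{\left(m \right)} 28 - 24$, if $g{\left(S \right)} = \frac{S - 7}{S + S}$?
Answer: $\frac{68}{3} \approx 22.667$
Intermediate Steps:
$g{\left(S \right)} = \frac{-7 + S}{2 S}$
$g{\left(m \right)} 28 - 24 = \frac{-7 - 3}{2 \left(-3\right)} 28 - 24 = \frac{1}{2} \left(- \frac{1}{3}\right) \left(-10\right) 28 - 24 = \frac{5}{3} \cdot 28 - 24 = \frac{140}{3} - 24 = \frac{68}{3}$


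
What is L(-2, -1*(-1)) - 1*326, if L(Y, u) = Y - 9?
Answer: -337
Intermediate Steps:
L(Y, u) = -9 + Y
L(-2, -1*(-1)) - 1*326 = (-9 - 2) - 1*326 = -11 - 326 = -337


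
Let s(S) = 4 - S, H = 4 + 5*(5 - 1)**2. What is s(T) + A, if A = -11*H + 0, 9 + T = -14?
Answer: -897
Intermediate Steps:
T = -23 (T = -9 - 14 = -23)
H = 84 (H = 4 + 5*4**2 = 4 + 5*16 = 4 + 80 = 84)
A = -924 (A = -11*84 + 0 = -924 + 0 = -924)
s(T) + A = (4 - 1*(-23)) - 924 = (4 + 23) - 924 = 27 - 924 = -897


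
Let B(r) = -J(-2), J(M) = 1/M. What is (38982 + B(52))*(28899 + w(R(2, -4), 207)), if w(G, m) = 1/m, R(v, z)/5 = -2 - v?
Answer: 233196979355/207 ≈ 1.1266e+9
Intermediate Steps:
R(v, z) = -10 - 5*v (R(v, z) = 5*(-2 - v) = -10 - 5*v)
B(r) = ½ (B(r) = -1/(-2) = -1*(-½) = ½)
(38982 + B(52))*(28899 + w(R(2, -4), 207)) = (38982 + ½)*(28899 + 1/207) = 77965*(28899 + 1/207)/2 = (77965/2)*(5982094/207) = 233196979355/207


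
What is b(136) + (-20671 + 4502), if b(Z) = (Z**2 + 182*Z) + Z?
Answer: 27215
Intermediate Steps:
b(Z) = Z**2 + 183*Z
b(136) + (-20671 + 4502) = 136*(183 + 136) + (-20671 + 4502) = 136*319 - 16169 = 43384 - 16169 = 27215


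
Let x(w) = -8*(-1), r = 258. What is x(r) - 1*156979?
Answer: -156971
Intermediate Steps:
x(w) = 8
x(r) - 1*156979 = 8 - 1*156979 = 8 - 156979 = -156971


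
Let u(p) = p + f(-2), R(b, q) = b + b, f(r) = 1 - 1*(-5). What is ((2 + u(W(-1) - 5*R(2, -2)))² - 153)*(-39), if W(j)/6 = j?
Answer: -6669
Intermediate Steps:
W(j) = 6*j
f(r) = 6 (f(r) = 1 + 5 = 6)
R(b, q) = 2*b
u(p) = 6 + p (u(p) = p + 6 = 6 + p)
((2 + u(W(-1) - 5*R(2, -2)))² - 153)*(-39) = ((2 + (6 + (6*(-1) - 10*2)))² - 153)*(-39) = ((2 + (6 + (-6 - 5*4)))² - 153)*(-39) = ((2 + (6 + (-6 - 20)))² - 153)*(-39) = ((2 + (6 - 26))² - 153)*(-39) = ((2 - 20)² - 153)*(-39) = ((-18)² - 153)*(-39) = (324 - 153)*(-39) = 171*(-39) = -6669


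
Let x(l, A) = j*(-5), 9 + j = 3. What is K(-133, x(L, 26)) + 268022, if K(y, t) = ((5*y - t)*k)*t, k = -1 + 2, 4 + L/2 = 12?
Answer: 247172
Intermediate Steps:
L = 16 (L = -8 + 2*12 = -8 + 24 = 16)
j = -6 (j = -9 + 3 = -6)
x(l, A) = 30 (x(l, A) = -6*(-5) = 30)
k = 1
K(y, t) = t*(-t + 5*y) (K(y, t) = ((5*y - t)*1)*t = ((-t + 5*y)*1)*t = (-t + 5*y)*t = t*(-t + 5*y))
K(-133, x(L, 26)) + 268022 = 30*(-1*30 + 5*(-133)) + 268022 = 30*(-30 - 665) + 268022 = 30*(-695) + 268022 = -20850 + 268022 = 247172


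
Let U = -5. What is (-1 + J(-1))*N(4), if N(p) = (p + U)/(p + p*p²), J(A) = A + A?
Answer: 3/68 ≈ 0.044118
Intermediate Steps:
J(A) = 2*A
N(p) = (-5 + p)/(p + p³) (N(p) = (p - 5)/(p + p*p²) = (-5 + p)/(p + p³))
(-1 + J(-1))*N(4) = (-1 + 2*(-1))*((-5 + 4)/(4 + 4³)) = (-1 - 2)*(-1/(4 + 64)) = -3*(-1)/68 = -3*(-1/68) = 3/68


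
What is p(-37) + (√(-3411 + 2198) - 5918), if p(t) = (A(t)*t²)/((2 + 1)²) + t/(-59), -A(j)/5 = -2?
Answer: -2334415/531 + I*√1213 ≈ -4396.3 + 34.828*I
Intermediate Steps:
A(j) = 10 (A(j) = -5*(-2) = 10)
p(t) = -t/59 + 10*t²/9 (p(t) = (10*t²)/((2 + 1)²) + t/(-59) = (10*t²)/(3²) + t*(-1/59) = (10*t²)/9 - t/59 = (10*t²)*(⅑) - t/59 = 10*t²/9 - t/59 = -t/59 + 10*t²/9)
p(-37) + (√(-3411 + 2198) - 5918) = (1/531)*(-37)*(-9 + 590*(-37)) + (√(-3411 + 2198) - 5918) = (1/531)*(-37)*(-9 - 21830) + (√(-1213) - 5918) = (1/531)*(-37)*(-21839) + (I*√1213 - 5918) = 808043/531 + (-5918 + I*√1213) = -2334415/531 + I*√1213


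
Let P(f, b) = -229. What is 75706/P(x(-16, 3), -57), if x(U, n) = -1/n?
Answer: -75706/229 ≈ -330.59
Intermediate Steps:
75706/P(x(-16, 3), -57) = 75706/(-229) = 75706*(-1/229) = -75706/229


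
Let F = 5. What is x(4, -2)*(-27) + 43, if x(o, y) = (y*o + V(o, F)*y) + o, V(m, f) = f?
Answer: 421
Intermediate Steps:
x(o, y) = o + 5*y + o*y (x(o, y) = (y*o + 5*y) + o = (o*y + 5*y) + o = (5*y + o*y) + o = o + 5*y + o*y)
x(4, -2)*(-27) + 43 = (4 + 5*(-2) + 4*(-2))*(-27) + 43 = (4 - 10 - 8)*(-27) + 43 = -14*(-27) + 43 = 378 + 43 = 421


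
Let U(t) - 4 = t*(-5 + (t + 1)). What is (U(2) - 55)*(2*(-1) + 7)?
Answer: -275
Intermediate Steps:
U(t) = 4 + t*(-4 + t) (U(t) = 4 + t*(-5 + (t + 1)) = 4 + t*(-5 + (1 + t)) = 4 + t*(-4 + t))
(U(2) - 55)*(2*(-1) + 7) = ((4 + 2² - 4*2) - 55)*(2*(-1) + 7) = ((4 + 4 - 8) - 55)*(-2 + 7) = (0 - 55)*5 = -55*5 = -275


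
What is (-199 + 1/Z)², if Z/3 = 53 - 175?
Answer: 5304937225/133956 ≈ 39602.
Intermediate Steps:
Z = -366 (Z = 3*(53 - 175) = 3*(-122) = -366)
(-199 + 1/Z)² = (-199 + 1/(-366))² = (-199 - 1/366)² = (-72835/366)² = 5304937225/133956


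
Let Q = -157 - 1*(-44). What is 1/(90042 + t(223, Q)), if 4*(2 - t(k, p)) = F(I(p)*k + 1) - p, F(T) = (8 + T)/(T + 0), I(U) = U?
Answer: 25198/2268210571 ≈ 1.1109e-5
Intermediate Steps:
Q = -113 (Q = -157 + 44 = -113)
F(T) = (8 + T)/T
t(k, p) = 2 + p/4 - (9 + k*p)/(4*(1 + k*p)) (t(k, p) = 2 - ((8 + (p*k + 1))/(p*k + 1) - p)/4 = 2 - ((8 + (k*p + 1))/(k*p + 1) - p)/4 = 2 - ((8 + (1 + k*p))/(1 + k*p) - p)/4 = 2 - ((9 + k*p)/(1 + k*p) - p)/4 = 2 - (-p + (9 + k*p)/(1 + k*p))/4 = 2 + (p/4 - (9 + k*p)/(4*(1 + k*p))) = 2 + p/4 - (9 + k*p)/(4*(1 + k*p)))
1/(90042 + t(223, Q)) = 1/(90042 + (-9 + (1 + 223*(-113))*(8 - 113) - 1*223*(-113))/(4*(1 + 223*(-113)))) = 1/(90042 + (-9 + (1 - 25199)*(-105) + 25199)/(4*(1 - 25199))) = 1/(90042 + (¼)*(-9 - 25198*(-105) + 25199)/(-25198)) = 1/(90042 + (¼)*(-1/25198)*(-9 + 2645790 + 25199)) = 1/(90042 + (¼)*(-1/25198)*2670980) = 1/(90042 - 667745/25198) = 1/(2268210571/25198) = 25198/2268210571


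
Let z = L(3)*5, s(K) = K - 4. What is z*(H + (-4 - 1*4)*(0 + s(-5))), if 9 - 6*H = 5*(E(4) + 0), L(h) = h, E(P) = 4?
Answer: 2105/2 ≈ 1052.5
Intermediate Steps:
s(K) = -4 + K
H = -11/6 (H = 3/2 - 5*(4 + 0)/6 = 3/2 - 5*4/6 = 3/2 - ⅙*20 = 3/2 - 10/3 = -11/6 ≈ -1.8333)
z = 15 (z = 3*5 = 15)
z*(H + (-4 - 1*4)*(0 + s(-5))) = 15*(-11/6 + (-4 - 1*4)*(0 + (-4 - 5))) = 15*(-11/6 + (-4 - 4)*(0 - 9)) = 15*(-11/6 - 8*(-9)) = 15*(-11/6 + 72) = 15*(421/6) = 2105/2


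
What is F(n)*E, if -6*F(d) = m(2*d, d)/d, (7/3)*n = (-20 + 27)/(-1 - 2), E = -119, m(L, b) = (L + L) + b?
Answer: 595/6 ≈ 99.167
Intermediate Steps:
m(L, b) = b + 2*L (m(L, b) = 2*L + b = b + 2*L)
n = -1 (n = 3*((-20 + 27)/(-1 - 2))/7 = 3*(7/(-3))/7 = 3*(7*(-1/3))/7 = (3/7)*(-7/3) = -1)
F(d) = -5/6 (F(d) = -(d + 2*(2*d))/(6*d) = -(d + 4*d)/(6*d) = -5*d/(6*d) = -1/6*5 = -5/6)
F(n)*E = -5/6*(-119) = 595/6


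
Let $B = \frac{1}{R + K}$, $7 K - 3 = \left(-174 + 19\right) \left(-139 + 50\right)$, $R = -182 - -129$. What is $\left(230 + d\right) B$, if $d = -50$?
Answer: $\frac{1260}{13427} \approx 0.093841$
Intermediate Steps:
$R = -53$ ($R = -182 + 129 = -53$)
$K = \frac{13798}{7}$ ($K = \frac{3}{7} + \frac{\left(-174 + 19\right) \left(-139 + 50\right)}{7} = \frac{3}{7} + \frac{\left(-155\right) \left(-89\right)}{7} = \frac{3}{7} + \frac{1}{7} \cdot 13795 = \frac{3}{7} + \frac{13795}{7} = \frac{13798}{7} \approx 1971.1$)
$B = \frac{7}{13427}$ ($B = \frac{1}{-53 + \frac{13798}{7}} = \frac{1}{\frac{13427}{7}} = \frac{7}{13427} \approx 0.00052134$)
$\left(230 + d\right) B = \left(230 - 50\right) \frac{7}{13427} = 180 \cdot \frac{7}{13427} = \frac{1260}{13427}$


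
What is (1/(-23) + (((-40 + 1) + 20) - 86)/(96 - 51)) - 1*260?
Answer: -18104/69 ≈ -262.38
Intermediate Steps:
(1/(-23) + (((-40 + 1) + 20) - 86)/(96 - 51)) - 1*260 = (-1/23 + ((-39 + 20) - 86)/45) - 260 = (-1/23 + (-19 - 86)*(1/45)) - 260 = (-1/23 - 105*1/45) - 260 = (-1/23 - 7/3) - 260 = -164/69 - 260 = -18104/69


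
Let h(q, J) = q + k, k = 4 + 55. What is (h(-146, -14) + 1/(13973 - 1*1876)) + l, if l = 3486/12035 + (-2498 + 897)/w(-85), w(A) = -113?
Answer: -14378526203/198209345 ≈ -72.542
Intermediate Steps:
l = 236891/16385 (l = 3486/12035 + (-2498 + 897)/(-113) = 3486*(1/12035) - 1601*(-1/113) = 42/145 + 1601/113 = 236891/16385 ≈ 14.458)
k = 59
h(q, J) = 59 + q (h(q, J) = q + 59 = 59 + q)
(h(-146, -14) + 1/(13973 - 1*1876)) + l = ((59 - 146) + 1/(13973 - 1*1876)) + 236891/16385 = (-87 + 1/(13973 - 1876)) + 236891/16385 = (-87 + 1/12097) + 236891/16385 = -1052438/12097 + 236891/16385 = -14378526203/198209345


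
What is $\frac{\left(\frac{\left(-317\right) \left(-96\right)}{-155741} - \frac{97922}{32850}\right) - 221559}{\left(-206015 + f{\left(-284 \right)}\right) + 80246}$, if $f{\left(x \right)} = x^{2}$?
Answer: $\frac{566766222177776}{115401125814525} \approx 4.9113$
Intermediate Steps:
$\frac{\left(\frac{\left(-317\right) \left(-96\right)}{-155741} - \frac{97922}{32850}\right) - 221559}{\left(-206015 + f{\left(-284 \right)}\right) + 80246} = \frac{\left(\frac{\left(-317\right) \left(-96\right)}{-155741} - \frac{97922}{32850}\right) - 221559}{\left(-206015 + \left(-284\right)^{2}\right) + 80246} = \frac{\left(30432 \left(- \frac{1}{155741}\right) - \frac{48961}{16425}\right) - 221559}{\left(-206015 + 80656\right) + 80246} = \frac{\left(- \frac{30432}{155741} - \frac{48961}{16425}\right) - 221559}{-125359 + 80246} = \frac{- \frac{8125080701}{2558045925} - 221559}{-45113} = \left(- \frac{566766222177776}{2558045925}\right) \left(- \frac{1}{45113}\right) = \frac{566766222177776}{115401125814525}$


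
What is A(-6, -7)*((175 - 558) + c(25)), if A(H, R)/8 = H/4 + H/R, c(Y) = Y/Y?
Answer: 13752/7 ≈ 1964.6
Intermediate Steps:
c(Y) = 1
A(H, R) = 2*H + 8*H/R (A(H, R) = 8*(H/4 + H/R) = 2*H + 8*H/R)
A(-6, -7)*((175 - 558) + c(25)) = (2*(-6)*(4 - 7)/(-7))*((175 - 558) + 1) = (2*(-6)*(-⅐)*(-3))*(-383 + 1) = -36/7*(-382) = 13752/7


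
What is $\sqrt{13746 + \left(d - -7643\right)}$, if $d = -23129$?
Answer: $2 i \sqrt{435} \approx 41.713 i$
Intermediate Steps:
$\sqrt{13746 + \left(d - -7643\right)} = \sqrt{13746 - 15486} = \sqrt{-1740} = 2 i \sqrt{435}$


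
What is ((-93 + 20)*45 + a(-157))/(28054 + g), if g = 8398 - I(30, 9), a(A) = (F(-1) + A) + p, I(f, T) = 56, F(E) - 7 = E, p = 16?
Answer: -95/1011 ≈ -0.093966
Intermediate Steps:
F(E) = 7 + E
a(A) = 22 + A (a(A) = ((7 - 1) + A) + 16 = (6 + A) + 16 = 22 + A)
g = 8342 (g = 8398 - 1*56 = 8398 - 56 = 8342)
((-93 + 20)*45 + a(-157))/(28054 + g) = ((-93 + 20)*45 + (22 - 157))/(28054 + 8342) = (-73*45 - 135)/36396 = (-3285 - 135)*(1/36396) = -3420*1/36396 = -95/1011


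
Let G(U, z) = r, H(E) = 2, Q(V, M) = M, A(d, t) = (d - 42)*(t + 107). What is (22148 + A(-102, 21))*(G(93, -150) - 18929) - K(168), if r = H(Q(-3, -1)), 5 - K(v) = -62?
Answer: -70332799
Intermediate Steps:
A(d, t) = (-42 + d)*(107 + t)
K(v) = 67 (K(v) = 5 - 1*(-62) = 5 + 62 = 67)
r = 2
G(U, z) = 2
(22148 + A(-102, 21))*(G(93, -150) - 18929) - K(168) = (22148 + (-4494 - 42*21 + 107*(-102) - 102*21))*(2 - 18929) - 1*67 = (22148 + (-4494 - 882 - 10914 - 2142))*(-18927) - 67 = (22148 - 18432)*(-18927) - 67 = 3716*(-18927) - 67 = -70332732 - 67 = -70332799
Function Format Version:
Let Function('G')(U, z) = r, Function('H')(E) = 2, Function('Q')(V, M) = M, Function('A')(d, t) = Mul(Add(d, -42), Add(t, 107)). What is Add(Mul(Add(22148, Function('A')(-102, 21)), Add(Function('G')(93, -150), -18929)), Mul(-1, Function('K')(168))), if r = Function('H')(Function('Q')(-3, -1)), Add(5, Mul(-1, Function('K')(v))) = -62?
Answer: -70332799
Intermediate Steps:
Function('A')(d, t) = Mul(Add(-42, d), Add(107, t))
Function('K')(v) = 67 (Function('K')(v) = Add(5, Mul(-1, -62)) = Add(5, 62) = 67)
r = 2
Function('G')(U, z) = 2
Add(Mul(Add(22148, Function('A')(-102, 21)), Add(Function('G')(93, -150), -18929)), Mul(-1, Function('K')(168))) = Add(Mul(Add(22148, Add(-4494, Mul(-42, 21), Mul(107, -102), Mul(-102, 21))), Add(2, -18929)), Mul(-1, 67)) = Add(Mul(Add(22148, Add(-4494, -882, -10914, -2142)), -18927), -67) = Add(Mul(Add(22148, -18432), -18927), -67) = Add(Mul(3716, -18927), -67) = Add(-70332732, -67) = -70332799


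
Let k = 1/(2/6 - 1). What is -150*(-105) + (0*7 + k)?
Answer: 31497/2 ≈ 15749.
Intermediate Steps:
k = -3/2 (k = 1/(2*(⅙) - 1) = 1/(⅓ - 1) = 1/(-⅔) = -3/2 ≈ -1.5000)
-150*(-105) + (0*7 + k) = -150*(-105) + (0*7 - 3/2) = 15750 + (0 - 3/2) = 15750 - 3/2 = 31497/2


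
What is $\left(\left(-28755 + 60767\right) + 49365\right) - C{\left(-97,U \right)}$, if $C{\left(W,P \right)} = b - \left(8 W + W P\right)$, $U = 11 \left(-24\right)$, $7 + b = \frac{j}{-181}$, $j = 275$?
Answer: $\frac{19225371}{181} \approx 1.0622 \cdot 10^{5}$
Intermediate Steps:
$b = - \frac{1542}{181}$ ($b = -7 + \frac{275}{-181} = -7 + 275 \left(- \frac{1}{181}\right) = -7 - \frac{275}{181} = - \frac{1542}{181} \approx -8.5193$)
$U = -264$
$C{\left(W,P \right)} = - \frac{1542}{181} - 8 W - P W$ ($C{\left(W,P \right)} = - \frac{1542}{181} - \left(8 W + W P\right) = - \frac{1542}{181} - \left(8 W + P W\right) = - \frac{1542}{181} - 8 W - P W$)
$\left(\left(-28755 + 60767\right) + 49365\right) - C{\left(-97,U \right)} = \left(\left(-28755 + 60767\right) + 49365\right) - \left(- \frac{1542}{181} - -776 - \left(-264\right) \left(-97\right)\right) = \left(32012 + 49365\right) - \left(- \frac{1542}{181} + 776 - 25608\right) = 81377 - - \frac{4496134}{181} = 81377 + \frac{4496134}{181} = \frac{19225371}{181}$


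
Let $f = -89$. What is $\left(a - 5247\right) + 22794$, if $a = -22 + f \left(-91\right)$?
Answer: $25624$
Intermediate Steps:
$a = 8077$ ($a = -22 - -8099 = -22 + 8099 = 8077$)
$\left(a - 5247\right) + 22794 = \left(8077 - 5247\right) + 22794 = 2830 + 22794 = 25624$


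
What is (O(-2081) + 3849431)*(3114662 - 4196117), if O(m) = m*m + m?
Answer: -8844042740505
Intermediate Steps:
O(m) = m + m² (O(m) = m² + m = m + m²)
(O(-2081) + 3849431)*(3114662 - 4196117) = (-2081*(1 - 2081) + 3849431)*(3114662 - 4196117) = (-2081*(-2080) + 3849431)*(-1081455) = (4328480 + 3849431)*(-1081455) = 8177911*(-1081455) = -8844042740505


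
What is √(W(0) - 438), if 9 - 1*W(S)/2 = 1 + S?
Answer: I*√422 ≈ 20.543*I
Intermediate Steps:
W(S) = 16 - 2*S (W(S) = 18 - 2*(1 + S) = 18 + (-2 - 2*S) = 16 - 2*S)
√(W(0) - 438) = √((16 - 2*0) - 438) = √((16 + 0) - 438) = √(16 - 438) = √(-422) = I*√422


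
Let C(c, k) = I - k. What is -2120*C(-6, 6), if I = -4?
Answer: 21200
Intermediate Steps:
C(c, k) = -4 - k
-2120*C(-6, 6) = -2120*(-4 - 1*6) = -2120*(-4 - 6) = -2120*(-10) = 21200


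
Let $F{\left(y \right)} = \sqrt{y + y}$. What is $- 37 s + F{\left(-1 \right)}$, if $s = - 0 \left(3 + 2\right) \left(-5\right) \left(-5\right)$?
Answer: $i \sqrt{2} \approx 1.4142 i$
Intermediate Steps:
$F{\left(y \right)} = \sqrt{2} \sqrt{y}$ ($F{\left(y \right)} = \sqrt{2 y} = \sqrt{2} \sqrt{y}$)
$s = 0$ ($s = - 0 \cdot 5 \left(-5\right) \left(-5\right) = - 0 \left(-5\right) \left(-5\right) = - 0 \left(-5\right) = \left(-1\right) 0 = 0$)
$- 37 s + F{\left(-1 \right)} = \left(-37\right) 0 + \sqrt{2} \sqrt{-1} = 0 + \sqrt{2} i = 0 + i \sqrt{2} = i \sqrt{2}$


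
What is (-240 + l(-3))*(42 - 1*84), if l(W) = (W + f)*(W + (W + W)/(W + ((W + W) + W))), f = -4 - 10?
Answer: 8295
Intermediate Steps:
f = -14
l(W) = (½ + W)*(-14 + W) (l(W) = (W - 14)*(W + (W + W)/(W + ((W + W) + W))) = (-14 + W)*(W + (2*W)/(W + (2*W + W))) = (-14 + W)*(W + (2*W)/(W + 3*W)) = (-14 + W)*(W + (2*W)/((4*W))) = (-14 + W)*(W + (2*W)*(1/(4*W))) = (-14 + W)*(W + ½) = (-14 + W)*(½ + W) = (½ + W)*(-14 + W))
(-240 + l(-3))*(42 - 1*84) = (-240 + (-7 + (-3)² - 27/2*(-3)))*(42 - 1*84) = (-240 + (-7 + 9 + 81/2))*(42 - 84) = (-240 + 85/2)*(-42) = -395/2*(-42) = 8295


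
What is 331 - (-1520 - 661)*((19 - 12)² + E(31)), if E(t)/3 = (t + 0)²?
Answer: 6395023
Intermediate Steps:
E(t) = 3*t² (E(t) = 3*(t + 0)² = 3*t²)
331 - (-1520 - 661)*((19 - 12)² + E(31)) = 331 - (-1520 - 661)*((19 - 12)² + 3*31²) = 331 - (-2181)*(7² + 3*961) = 331 - (-2181)*(49 + 2883) = 331 - (-2181)*2932 = 331 - 1*(-6394692) = 331 + 6394692 = 6395023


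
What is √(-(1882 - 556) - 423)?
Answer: I*√1749 ≈ 41.821*I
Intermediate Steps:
√(-(1882 - 556) - 423) = √(-1*1326 - 423) = √(-1326 - 423) = √(-1749) = I*√1749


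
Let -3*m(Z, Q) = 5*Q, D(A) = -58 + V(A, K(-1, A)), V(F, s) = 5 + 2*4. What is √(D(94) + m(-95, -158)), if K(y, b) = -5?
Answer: √1965/3 ≈ 14.776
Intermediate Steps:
V(F, s) = 13 (V(F, s) = 5 + 8 = 13)
D(A) = -45 (D(A) = -58 + 13 = -45)
m(Z, Q) = -5*Q/3
√(D(94) + m(-95, -158)) = √(-45 - 5/3*(-158)) = √(-45 + 790/3) = √(655/3) = √1965/3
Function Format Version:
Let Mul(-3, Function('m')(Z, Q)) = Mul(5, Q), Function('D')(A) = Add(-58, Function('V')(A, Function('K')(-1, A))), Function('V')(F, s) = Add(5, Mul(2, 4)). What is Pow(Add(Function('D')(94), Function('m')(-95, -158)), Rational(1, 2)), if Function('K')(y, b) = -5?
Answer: Mul(Rational(1, 3), Pow(1965, Rational(1, 2))) ≈ 14.776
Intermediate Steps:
Function('V')(F, s) = 13 (Function('V')(F, s) = Add(5, 8) = 13)
Function('D')(A) = -45 (Function('D')(A) = Add(-58, 13) = -45)
Function('m')(Z, Q) = Mul(Rational(-5, 3), Q) (Function('m')(Z, Q) = Mul(Rational(-1, 3), Mul(5, Q)) = Mul(Rational(-5, 3), Q))
Pow(Add(Function('D')(94), Function('m')(-95, -158)), Rational(1, 2)) = Pow(Add(-45, Mul(Rational(-5, 3), -158)), Rational(1, 2)) = Pow(Add(-45, Rational(790, 3)), Rational(1, 2)) = Pow(Rational(655, 3), Rational(1, 2)) = Mul(Rational(1, 3), Pow(1965, Rational(1, 2)))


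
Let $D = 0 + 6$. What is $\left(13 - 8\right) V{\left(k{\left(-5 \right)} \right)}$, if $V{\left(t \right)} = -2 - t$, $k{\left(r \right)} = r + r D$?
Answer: $165$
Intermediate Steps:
$D = 6$
$k{\left(r \right)} = 7 r$ ($k{\left(r \right)} = r + r 6 = r + 6 r = 7 r$)
$\left(13 - 8\right) V{\left(k{\left(-5 \right)} \right)} = \left(13 - 8\right) \left(-2 - 7 \left(-5\right)\right) = 5 \left(-2 - -35\right) = 5 \left(-2 + 35\right) = 5 \cdot 33 = 165$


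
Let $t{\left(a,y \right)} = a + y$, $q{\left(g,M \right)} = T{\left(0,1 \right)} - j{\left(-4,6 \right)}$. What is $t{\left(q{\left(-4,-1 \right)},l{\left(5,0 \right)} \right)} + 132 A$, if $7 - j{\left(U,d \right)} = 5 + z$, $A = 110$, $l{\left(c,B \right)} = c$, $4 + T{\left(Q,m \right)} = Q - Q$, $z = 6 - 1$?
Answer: $14524$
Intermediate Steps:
$z = 5$
$T{\left(Q,m \right)} = -4$ ($T{\left(Q,m \right)} = -4 + \left(Q - Q\right) = -4 + 0 = -4$)
$j{\left(U,d \right)} = -3$ ($j{\left(U,d \right)} = 7 - \left(5 + 5\right) = 7 - 10 = -3$)
$q{\left(g,M \right)} = -1$ ($q{\left(g,M \right)} = -4 - -3 = -4 + 3 = -1$)
$t{\left(q{\left(-4,-1 \right)},l{\left(5,0 \right)} \right)} + 132 A = \left(-1 + 5\right) + 132 \cdot 110 = 4 + 14520 = 14524$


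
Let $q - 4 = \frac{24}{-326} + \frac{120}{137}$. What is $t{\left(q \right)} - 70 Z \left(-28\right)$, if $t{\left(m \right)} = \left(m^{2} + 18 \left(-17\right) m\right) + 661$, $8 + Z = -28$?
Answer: $- \frac{35578084413379}{498673561} \approx -71346.0$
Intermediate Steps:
$Z = -36$ ($Z = -8 - 28 = -36$)
$q = \frac{107240}{22331}$ ($q = 4 + \left(\frac{24}{-326} + \frac{120}{137}\right) = 4 + \left(24 \left(- \frac{1}{326}\right) + 120 \cdot \frac{1}{137}\right) = 4 + \left(- \frac{12}{163} + \frac{120}{137}\right) = 4 + \frac{17916}{22331} = \frac{107240}{22331} \approx 4.8023$)
$t{\left(m \right)} = 661 + m^{2} - 306 m$ ($t{\left(m \right)} = \left(m^{2} - 306 m\right) + 661 = 661 + m^{2} - 306 m$)
$t{\left(q \right)} - 70 Z \left(-28\right) = \left(661 + \left(\frac{107240}{22331}\right)^{2} - \frac{32815440}{22331}\right) - 70 \left(-36\right) \left(-28\right) = \left(661 + \frac{11500417600}{498673561} - \frac{32815440}{22331}\right) - \left(-2520\right) \left(-28\right) = - \frac{391677949219}{498673561} - 70560 = - \frac{35578084413379}{498673561}$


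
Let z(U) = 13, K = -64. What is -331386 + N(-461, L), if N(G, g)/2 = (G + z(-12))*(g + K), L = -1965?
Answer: 1486598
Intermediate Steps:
N(G, g) = 2*(-64 + g)*(13 + G) (N(G, g) = 2*((G + 13)*(g - 64)) = 2*((13 + G)*(-64 + g)) = 2*((-64 + g)*(13 + G)) = 2*(-64 + g)*(13 + G))
-331386 + N(-461, L) = -331386 + (-1664 - 128*(-461) + 26*(-1965) + 2*(-461)*(-1965)) = -331386 + (-1664 + 59008 - 51090 + 1811730) = -331386 + 1817984 = 1486598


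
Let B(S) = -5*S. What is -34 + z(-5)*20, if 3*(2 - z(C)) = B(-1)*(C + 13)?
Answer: -782/3 ≈ -260.67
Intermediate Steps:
z(C) = -59/3 - 5*C/3 (z(C) = 2 - (-5*(-1))*(C + 13)/3 = 2 - 5*(13 + C)/3 = 2 - (65 + 5*C)/3 = 2 + (-65/3 - 5*C/3) = -59/3 - 5*C/3)
-34 + z(-5)*20 = -34 + (-59/3 - 5/3*(-5))*20 = -34 + (-59/3 + 25/3)*20 = -34 - 34/3*20 = -34 - 680/3 = -782/3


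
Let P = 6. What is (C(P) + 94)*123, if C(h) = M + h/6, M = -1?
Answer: 11562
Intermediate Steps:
C(h) = -1 + h/6
(C(P) + 94)*123 = ((-1 + (⅙)*6) + 94)*123 = ((-1 + 1) + 94)*123 = (0 + 94)*123 = 94*123 = 11562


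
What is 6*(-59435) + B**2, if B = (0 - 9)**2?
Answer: -350049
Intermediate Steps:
B = 81 (B = (-9)**2 = 81)
6*(-59435) + B**2 = 6*(-59435) + 81**2 = -356610 + 6561 = -350049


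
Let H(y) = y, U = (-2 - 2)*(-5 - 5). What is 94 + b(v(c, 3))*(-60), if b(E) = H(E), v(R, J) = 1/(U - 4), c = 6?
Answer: 277/3 ≈ 92.333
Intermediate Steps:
U = 40 (U = -4*(-10) = 40)
v(R, J) = 1/36 (v(R, J) = 1/(40 - 4) = 1/36)
b(E) = E
94 + b(v(c, 3))*(-60) = 94 + (1/36)*(-60) = 94 - 5/3 = 277/3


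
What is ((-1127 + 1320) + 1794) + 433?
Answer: 2420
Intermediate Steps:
((-1127 + 1320) + 1794) + 433 = (193 + 1794) + 433 = 1987 + 433 = 2420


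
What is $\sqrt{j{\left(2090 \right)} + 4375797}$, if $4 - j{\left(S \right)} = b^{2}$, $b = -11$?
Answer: $8 \sqrt{68370} \approx 2091.8$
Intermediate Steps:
$j{\left(S \right)} = -117$ ($j{\left(S \right)} = 4 - \left(-11\right)^{2} = 4 - 121 = -117$)
$\sqrt{j{\left(2090 \right)} + 4375797} = \sqrt{-117 + 4375797} = \sqrt{4375680} = 8 \sqrt{68370}$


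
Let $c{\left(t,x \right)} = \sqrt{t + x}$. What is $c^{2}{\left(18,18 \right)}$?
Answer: $36$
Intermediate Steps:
$c^{2}{\left(18,18 \right)} = \left(\sqrt{18 + 18}\right)^{2} = \left(\sqrt{36}\right)^{2} = 6^{2} = 36$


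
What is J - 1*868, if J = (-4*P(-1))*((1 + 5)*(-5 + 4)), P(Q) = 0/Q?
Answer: -868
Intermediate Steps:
P(Q) = 0
J = 0 (J = (-4*0)*((1 + 5)*(-5 + 4)) = 0*(6*(-1)) = 0*(-6) = 0)
J - 1*868 = 0 - 1*868 = 0 - 868 = -868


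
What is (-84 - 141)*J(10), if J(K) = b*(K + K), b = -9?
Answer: 40500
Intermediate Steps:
J(K) = -18*K (J(K) = -9*(K + K) = -18*K)
(-84 - 141)*J(10) = (-84 - 141)*(-18*10) = -225*(-180) = 40500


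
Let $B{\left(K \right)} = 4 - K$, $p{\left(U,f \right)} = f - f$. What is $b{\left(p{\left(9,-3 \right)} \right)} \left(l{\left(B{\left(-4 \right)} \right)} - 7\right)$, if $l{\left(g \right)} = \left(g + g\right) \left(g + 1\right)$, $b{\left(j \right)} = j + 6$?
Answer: $822$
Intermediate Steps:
$p{\left(U,f \right)} = 0$
$b{\left(j \right)} = 6 + j$
$l{\left(g \right)} = 2 g \left(1 + g\right)$
$b{\left(p{\left(9,-3 \right)} \right)} \left(l{\left(B{\left(-4 \right)} \right)} - 7\right) = \left(6 + 0\right) \left(2 \left(4 - -4\right) \left(1 + \left(4 - -4\right)\right) - 7\right) = 6 \left(2 \left(4 + 4\right) \left(1 + \left(4 + 4\right)\right) - 7\right) = 6 \left(2 \cdot 8 \left(1 + 8\right) - 7\right) = 6 \left(2 \cdot 8 \cdot 9 - 7\right) = 6 \left(144 - 7\right) = 6 \cdot 137 = 822$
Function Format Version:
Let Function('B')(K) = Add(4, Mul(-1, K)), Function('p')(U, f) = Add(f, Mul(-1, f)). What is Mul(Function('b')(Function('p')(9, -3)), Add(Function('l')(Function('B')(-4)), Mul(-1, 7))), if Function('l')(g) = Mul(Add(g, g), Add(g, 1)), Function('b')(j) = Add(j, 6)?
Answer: 822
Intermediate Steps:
Function('p')(U, f) = 0
Function('b')(j) = Add(6, j)
Function('l')(g) = Mul(2, g, Add(1, g)) (Function('l')(g) = Mul(Mul(2, g), Add(1, g)) = Mul(2, g, Add(1, g)))
Mul(Function('b')(Function('p')(9, -3)), Add(Function('l')(Function('B')(-4)), Mul(-1, 7))) = Mul(Add(6, 0), Add(Mul(2, Add(4, Mul(-1, -4)), Add(1, Add(4, Mul(-1, -4)))), Mul(-1, 7))) = Mul(6, Add(Mul(2, Add(4, 4), Add(1, Add(4, 4))), -7)) = Mul(6, Add(Mul(2, 8, Add(1, 8)), -7)) = Mul(6, Add(Mul(2, 8, 9), -7)) = Mul(6, Add(144, -7)) = Mul(6, 137) = 822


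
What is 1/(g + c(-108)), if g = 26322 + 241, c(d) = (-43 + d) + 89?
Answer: 1/26501 ≈ 3.7734e-5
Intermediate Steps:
c(d) = 46 + d
g = 26563
1/(g + c(-108)) = 1/(26563 + (46 - 108)) = 1/(26563 - 62) = 1/26501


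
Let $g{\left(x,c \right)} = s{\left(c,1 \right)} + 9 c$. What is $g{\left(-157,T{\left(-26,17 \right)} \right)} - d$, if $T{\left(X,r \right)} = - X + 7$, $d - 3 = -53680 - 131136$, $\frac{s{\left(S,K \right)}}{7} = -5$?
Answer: $185075$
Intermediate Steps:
$s{\left(S,K \right)} = -35$ ($s{\left(S,K \right)} = 7 \left(-5\right) = -35$)
$d = -184813$ ($d = 3 - 184816 = -184813$)
$T{\left(X,r \right)} = 7 - X$
$g{\left(x,c \right)} = -35 + 9 c$
$g{\left(-157,T{\left(-26,17 \right)} \right)} - d = \left(-35 + 9 \left(7 - -26\right)\right) - -184813 = \left(-35 + 9 \left(7 + 26\right)\right) + 184813 = \left(-35 + 9 \cdot 33\right) + 184813 = \left(-35 + 297\right) + 184813 = 262 + 184813 = 185075$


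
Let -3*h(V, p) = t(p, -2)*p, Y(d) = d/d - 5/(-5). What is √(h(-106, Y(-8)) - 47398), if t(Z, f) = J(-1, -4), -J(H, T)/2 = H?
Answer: 7*I*√8706/3 ≈ 217.71*I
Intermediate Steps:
J(H, T) = -2*H
Y(d) = 2 (Y(d) = 1 - 5*(-⅕) = 1 + 1 = 2)
t(Z, f) = 2 (t(Z, f) = -2*(-1) = 2)
h(V, p) = -2*p/3
√(h(-106, Y(-8)) - 47398) = √(-⅔*2 - 47398) = √(-4/3 - 47398) = √(-142198/3) = 7*I*√8706/3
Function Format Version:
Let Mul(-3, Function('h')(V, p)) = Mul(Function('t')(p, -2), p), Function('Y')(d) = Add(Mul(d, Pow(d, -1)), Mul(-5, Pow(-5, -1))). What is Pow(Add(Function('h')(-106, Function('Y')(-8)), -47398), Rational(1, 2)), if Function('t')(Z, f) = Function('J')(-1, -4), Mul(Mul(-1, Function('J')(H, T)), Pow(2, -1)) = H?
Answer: Mul(Rational(7, 3), I, Pow(8706, Rational(1, 2))) ≈ Mul(217.71, I)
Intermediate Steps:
Function('J')(H, T) = Mul(-2, H)
Function('Y')(d) = 2 (Function('Y')(d) = Add(1, Mul(-5, Rational(-1, 5))) = Add(1, 1) = 2)
Function('t')(Z, f) = 2 (Function('t')(Z, f) = Mul(-2, -1) = 2)
Function('h')(V, p) = Mul(Rational(-2, 3), p) (Function('h')(V, p) = Mul(Rational(-1, 3), Mul(2, p)) = Mul(Rational(-2, 3), p))
Pow(Add(Function('h')(-106, Function('Y')(-8)), -47398), Rational(1, 2)) = Pow(Add(Mul(Rational(-2, 3), 2), -47398), Rational(1, 2)) = Pow(Add(Rational(-4, 3), -47398), Rational(1, 2)) = Pow(Rational(-142198, 3), Rational(1, 2)) = Mul(Rational(7, 3), I, Pow(8706, Rational(1, 2)))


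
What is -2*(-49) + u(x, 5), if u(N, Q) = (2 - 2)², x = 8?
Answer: 98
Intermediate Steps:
u(N, Q) = 0 (u(N, Q) = 0² = 0)
-2*(-49) + u(x, 5) = -2*(-49) + 0 = 98 + 0 = 98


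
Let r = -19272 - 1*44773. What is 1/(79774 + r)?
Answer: 1/15729 ≈ 6.3577e-5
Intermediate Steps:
r = -64045 (r = -19272 - 44773 = -64045)
1/(79774 + r) = 1/(79774 - 64045) = 1/15729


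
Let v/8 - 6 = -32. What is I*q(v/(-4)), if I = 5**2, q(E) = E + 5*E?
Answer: 7800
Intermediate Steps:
v = -208 (v = 48 + 8*(-32) = 48 - 256 = -208)
q(E) = 6*E
I = 25
I*q(v/(-4)) = 25*(6*(-208/(-4))) = 25*(6*(-208*(-1/4))) = 25*(6*52) = 25*312 = 7800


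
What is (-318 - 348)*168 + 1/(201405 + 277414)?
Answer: -53574100271/478819 ≈ -1.1189e+5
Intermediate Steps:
(-318 - 348)*168 + 1/(201405 + 277414) = -666*168 + 1/478819 = -111888 + 1/478819 = -53574100271/478819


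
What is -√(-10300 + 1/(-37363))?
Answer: -I*√14378735858063/37363 ≈ -101.49*I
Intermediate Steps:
-√(-10300 + 1/(-37363)) = -√(-10300 - 1/37363) = -√(-384838901/37363) = -I*√14378735858063/37363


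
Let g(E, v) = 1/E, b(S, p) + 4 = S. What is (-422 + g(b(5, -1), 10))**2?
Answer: 177241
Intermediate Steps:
b(S, p) = -4 + S
(-422 + g(b(5, -1), 10))**2 = (-422 + 1/(-4 + 5))**2 = (-422 + 1/1)**2 = (-422 + 1)**2 = (-421)**2 = 177241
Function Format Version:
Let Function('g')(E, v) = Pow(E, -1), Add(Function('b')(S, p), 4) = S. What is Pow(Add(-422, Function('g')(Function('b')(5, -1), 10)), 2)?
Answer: 177241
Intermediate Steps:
Function('b')(S, p) = Add(-4, S)
Pow(Add(-422, Function('g')(Function('b')(5, -1), 10)), 2) = Pow(Add(-422, Pow(Add(-4, 5), -1)), 2) = Pow(Add(-422, Pow(1, -1)), 2) = Pow(Add(-422, 1), 2) = Pow(-421, 2) = 177241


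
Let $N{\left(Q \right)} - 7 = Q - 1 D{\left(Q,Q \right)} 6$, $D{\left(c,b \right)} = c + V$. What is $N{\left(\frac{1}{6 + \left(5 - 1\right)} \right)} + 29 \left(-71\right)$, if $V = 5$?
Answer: $- \frac{4165}{2} \approx -2082.5$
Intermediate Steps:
$D{\left(c,b \right)} = 5 + c$ ($D{\left(c,b \right)} = c + 5 = 5 + c$)
$N{\left(Q \right)} = -23 - 5 Q$ ($N{\left(Q \right)} = 7 + \left(Q - 1 \left(5 + Q\right) 6\right) = 7 + \left(Q - \left(5 + Q\right) 6\right) = 7 - \left(30 + 5 Q\right) = -23 - 5 Q$)
$N{\left(\frac{1}{6 + \left(5 - 1\right)} \right)} + 29 \left(-71\right) = \left(-23 - \frac{5}{6 + \left(5 - 1\right)}\right) + 29 \left(-71\right) = \left(-23 - \frac{5}{6 + \left(5 - 1\right)}\right) - 2059 = \left(-23 - \frac{5}{6 + 4}\right) - 2059 = \left(-23 - \frac{5}{10}\right) - 2059 = \left(-23 - \frac{1}{2}\right) - 2059 = - \frac{47}{2} - 2059 = - \frac{4165}{2}$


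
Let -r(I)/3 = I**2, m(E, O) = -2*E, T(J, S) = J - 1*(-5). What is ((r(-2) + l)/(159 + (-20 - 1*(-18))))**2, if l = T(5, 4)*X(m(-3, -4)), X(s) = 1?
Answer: 4/24649 ≈ 0.00016228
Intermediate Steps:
T(J, S) = 5 + J (T(J, S) = J + 5 = 5 + J)
l = 10 (l = (5 + 5)*1 = 10*1 = 10)
r(I) = -3*I**2
((r(-2) + l)/(159 + (-20 - 1*(-18))))**2 = ((-3*(-2)**2 + 10)/(159 + (-20 - 1*(-18))))**2 = ((-3*4 + 10)/(159 + (-20 + 18)))**2 = ((-12 + 10)/(159 - 2))**2 = (-2/157)**2 = 4/24649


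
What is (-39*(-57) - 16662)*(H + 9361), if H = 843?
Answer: -147335556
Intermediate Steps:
(-39*(-57) - 16662)*(H + 9361) = (-39*(-57) - 16662)*(843 + 9361) = (2223 - 16662)*10204 = -14439*10204 = -147335556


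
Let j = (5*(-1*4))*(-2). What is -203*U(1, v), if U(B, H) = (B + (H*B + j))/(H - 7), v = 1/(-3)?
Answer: 12383/11 ≈ 1125.7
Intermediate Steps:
v = -⅓ ≈ -0.33333
j = 40 (j = (5*(-4))*(-2) = -20*(-2) = 40)
U(B, H) = (40 + B + B*H)/(-7 + H) (U(B, H) = (B + (H*B + 40))/(H - 7) = (B + (B*H + 40))/(-7 + H) = (B + (40 + B*H))/(-7 + H) = (40 + B + B*H)/(-7 + H))
-203*U(1, v) = -203*(40 + 1 + 1*(-⅓))/(-7 - ⅓) = -203*(40 + 1 - ⅓)/(-22/3) = -(-609)*122/(22*3) = -203*(-61/11) = 12383/11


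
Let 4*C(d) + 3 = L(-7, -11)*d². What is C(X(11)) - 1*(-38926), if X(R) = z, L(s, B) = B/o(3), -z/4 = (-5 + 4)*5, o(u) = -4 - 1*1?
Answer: 156581/4 ≈ 39145.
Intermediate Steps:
o(u) = -5 (o(u) = -4 - 1 = -5)
z = 20 (z = -4*(-5 + 4)*5 = -(-4)*5 = -4*(-5) = 20)
L(s, B) = -B/5 (L(s, B) = B/(-5) = B*(-⅕) = -B/5)
X(R) = 20
C(d) = -¾ + 11*d²/20 (C(d) = -¾ + ((-⅕*(-11))*d²)/4 = -¾ + (11*d²/5)/4 = -¾ + 11*d²/20)
C(X(11)) - 1*(-38926) = (-¾ + (11/20)*20²) - 1*(-38926) = (-¾ + (11/20)*400) + 38926 = (-¾ + 220) + 38926 = 877/4 + 38926 = 156581/4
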